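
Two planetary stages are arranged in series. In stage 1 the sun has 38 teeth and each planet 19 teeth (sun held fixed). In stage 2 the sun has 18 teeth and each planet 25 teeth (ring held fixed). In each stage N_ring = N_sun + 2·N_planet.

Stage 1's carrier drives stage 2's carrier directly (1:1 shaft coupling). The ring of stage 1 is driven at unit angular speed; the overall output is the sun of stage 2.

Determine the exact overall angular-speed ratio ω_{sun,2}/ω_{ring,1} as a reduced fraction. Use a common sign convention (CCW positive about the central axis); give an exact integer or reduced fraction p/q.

86/27

Stage 1: N_ring = 38 + 2·19 = 76
Stage 1: 38(ω_s−ω_c) = −76(ω_r−ω_c),  ω_s=0, ω_r=1
Stage 1: 38(0−ω_c) = −76(1−ω_c)  ⇒  114ω_c = 76  ⇒  ω_c = 2/3
  ⇒ ω_c¹/ω_r¹ = 2/3
Stage 2: N_ring = 18 + 2·25 = 68
Stage 2: 18(ω_s−ω_c) = −68(ω_r−ω_c),  ω_r=0, ω_c=1
Stage 2: ω_s = 1 − (68/18)(0−1) = 43/9
  ⇒ ω_s²/ω_c² = 43/9
Coupling ω_c² = ω_c¹ ⇒ overall = 2/3 × 43/9 = 86/27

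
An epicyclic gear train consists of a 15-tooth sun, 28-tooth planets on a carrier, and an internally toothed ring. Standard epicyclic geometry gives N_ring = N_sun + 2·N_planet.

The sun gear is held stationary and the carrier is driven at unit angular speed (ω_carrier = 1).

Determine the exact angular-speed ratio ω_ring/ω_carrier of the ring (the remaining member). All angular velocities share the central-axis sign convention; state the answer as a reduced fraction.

N_ring = 15 + 2·28 = 71
15(ω_s−ω_c) = −71(ω_r−ω_c),  ω_s=0, ω_c=1
ω_r = 1 − (15/71)(0−1) = 86/71
ω_r/ω_c = 86/71

86/71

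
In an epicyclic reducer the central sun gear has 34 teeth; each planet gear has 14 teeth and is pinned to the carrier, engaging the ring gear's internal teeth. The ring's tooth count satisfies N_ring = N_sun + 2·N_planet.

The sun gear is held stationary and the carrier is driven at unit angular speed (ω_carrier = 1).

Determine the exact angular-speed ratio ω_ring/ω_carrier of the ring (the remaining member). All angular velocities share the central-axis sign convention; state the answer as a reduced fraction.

48/31

N_ring = 34 + 2·14 = 62
34(ω_s−ω_c) = −62(ω_r−ω_c),  ω_s=0, ω_c=1
ω_r = 1 − (34/62)(0−1) = 48/31
ω_r/ω_c = 48/31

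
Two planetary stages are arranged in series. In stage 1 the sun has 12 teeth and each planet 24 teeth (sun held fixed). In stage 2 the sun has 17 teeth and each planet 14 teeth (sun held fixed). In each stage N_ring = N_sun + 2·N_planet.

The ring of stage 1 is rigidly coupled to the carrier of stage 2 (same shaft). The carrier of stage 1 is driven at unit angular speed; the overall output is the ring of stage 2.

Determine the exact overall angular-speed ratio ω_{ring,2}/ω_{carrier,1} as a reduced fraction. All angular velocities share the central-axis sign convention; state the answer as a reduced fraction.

Stage 1: N_ring = 12 + 2·24 = 60
Stage 1: 12(ω_s−ω_c) = −60(ω_r−ω_c),  ω_s=0, ω_c=1
Stage 1: ω_r = 1 − (12/60)(0−1) = 6/5
  ⇒ ω_r¹/ω_c¹ = 6/5
Stage 2: N_ring = 17 + 2·14 = 45
Stage 2: 17(ω_s−ω_c) = −45(ω_r−ω_c),  ω_s=0, ω_c=1
Stage 2: ω_r = 1 − (17/45)(0−1) = 62/45
  ⇒ ω_r²/ω_c² = 62/45
Coupling ω_c² = ω_r¹ ⇒ overall = 6/5 × 62/45 = 124/75

124/75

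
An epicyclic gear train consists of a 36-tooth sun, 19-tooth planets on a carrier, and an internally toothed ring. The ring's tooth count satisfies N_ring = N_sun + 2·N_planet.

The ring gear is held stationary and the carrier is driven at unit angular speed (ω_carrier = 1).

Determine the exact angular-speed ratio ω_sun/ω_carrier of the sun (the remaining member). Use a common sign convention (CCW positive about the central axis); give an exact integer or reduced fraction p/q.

N_ring = 36 + 2·19 = 74
36(ω_s−ω_c) = −74(ω_r−ω_c),  ω_r=0, ω_c=1
ω_s = 1 − (74/36)(0−1) = 55/18
ω_s/ω_c = 55/18

55/18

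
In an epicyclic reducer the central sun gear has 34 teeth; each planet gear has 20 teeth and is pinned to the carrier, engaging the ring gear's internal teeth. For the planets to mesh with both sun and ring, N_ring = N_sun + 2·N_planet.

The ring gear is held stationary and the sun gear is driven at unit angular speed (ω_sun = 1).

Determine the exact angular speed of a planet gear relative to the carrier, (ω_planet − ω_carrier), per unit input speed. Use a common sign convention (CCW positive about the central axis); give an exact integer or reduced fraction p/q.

-629/540

N_ring = 34 + 2·20 = 74
34(ω_s−ω_c) = −74(ω_r−ω_c),  ω_r=0, ω_s=1
34(1−ω_c) = −74(0−ω_c)  ⇒  108ω_c = 34  ⇒  ω_c = 17/54
sun–planet: 34·(1−17/54) = −20·(ω_p−ω_c)  ⇒  ω_p−ω_c = −(34/20)·(37/54) = -629/540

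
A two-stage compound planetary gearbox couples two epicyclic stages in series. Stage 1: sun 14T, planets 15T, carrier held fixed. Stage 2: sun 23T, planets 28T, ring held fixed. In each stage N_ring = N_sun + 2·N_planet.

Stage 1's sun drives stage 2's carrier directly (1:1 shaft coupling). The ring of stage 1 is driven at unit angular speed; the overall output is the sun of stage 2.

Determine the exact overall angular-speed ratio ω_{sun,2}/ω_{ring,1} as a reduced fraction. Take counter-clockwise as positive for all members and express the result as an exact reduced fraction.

-2244/161

Stage 1: N_ring = 14 + 2·15 = 44
Stage 1: 14(ω_s−ω_c) = −44(ω_r−ω_c),  ω_c=0, ω_r=1
Stage 1: ω_s = 0 − (44/14)(1−0) = -22/7
  ⇒ ω_s¹/ω_r¹ = -22/7
Stage 2: N_ring = 23 + 2·28 = 79
Stage 2: 23(ω_s−ω_c) = −79(ω_r−ω_c),  ω_r=0, ω_c=1
Stage 2: ω_s = 1 − (79/23)(0−1) = 102/23
  ⇒ ω_s²/ω_c² = 102/23
Coupling ω_c² = ω_s¹ ⇒ overall = -22/7 × 102/23 = -2244/161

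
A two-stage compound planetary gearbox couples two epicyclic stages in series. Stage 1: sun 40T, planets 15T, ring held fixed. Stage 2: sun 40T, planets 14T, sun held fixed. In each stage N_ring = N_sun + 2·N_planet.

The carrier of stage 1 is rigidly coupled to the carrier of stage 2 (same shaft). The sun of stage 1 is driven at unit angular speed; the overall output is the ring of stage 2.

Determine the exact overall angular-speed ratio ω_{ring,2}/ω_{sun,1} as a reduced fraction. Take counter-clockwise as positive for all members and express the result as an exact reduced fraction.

Stage 1: N_ring = 40 + 2·15 = 70
Stage 1: 40(ω_s−ω_c) = −70(ω_r−ω_c),  ω_r=0, ω_s=1
Stage 1: 40(1−ω_c) = −70(0−ω_c)  ⇒  110ω_c = 40  ⇒  ω_c = 4/11
  ⇒ ω_c¹/ω_s¹ = 4/11
Stage 2: N_ring = 40 + 2·14 = 68
Stage 2: 40(ω_s−ω_c) = −68(ω_r−ω_c),  ω_s=0, ω_c=1
Stage 2: ω_r = 1 − (40/68)(0−1) = 27/17
  ⇒ ω_r²/ω_c² = 27/17
Coupling ω_c² = ω_c¹ ⇒ overall = 4/11 × 27/17 = 108/187

108/187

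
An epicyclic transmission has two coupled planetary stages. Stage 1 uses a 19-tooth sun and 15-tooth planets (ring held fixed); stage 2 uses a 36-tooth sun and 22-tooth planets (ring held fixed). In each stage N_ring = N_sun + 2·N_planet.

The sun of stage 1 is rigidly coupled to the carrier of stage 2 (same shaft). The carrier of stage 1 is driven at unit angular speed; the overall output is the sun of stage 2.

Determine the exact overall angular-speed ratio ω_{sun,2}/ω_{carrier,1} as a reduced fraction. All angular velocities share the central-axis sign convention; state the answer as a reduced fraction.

1972/171

Stage 1: N_ring = 19 + 2·15 = 49
Stage 1: 19(ω_s−ω_c) = −49(ω_r−ω_c),  ω_r=0, ω_c=1
Stage 1: ω_s = 1 − (49/19)(0−1) = 68/19
  ⇒ ω_s¹/ω_c¹ = 68/19
Stage 2: N_ring = 36 + 2·22 = 80
Stage 2: 36(ω_s−ω_c) = −80(ω_r−ω_c),  ω_r=0, ω_c=1
Stage 2: ω_s = 1 − (80/36)(0−1) = 29/9
  ⇒ ω_s²/ω_c² = 29/9
Coupling ω_c² = ω_s¹ ⇒ overall = 68/19 × 29/9 = 1972/171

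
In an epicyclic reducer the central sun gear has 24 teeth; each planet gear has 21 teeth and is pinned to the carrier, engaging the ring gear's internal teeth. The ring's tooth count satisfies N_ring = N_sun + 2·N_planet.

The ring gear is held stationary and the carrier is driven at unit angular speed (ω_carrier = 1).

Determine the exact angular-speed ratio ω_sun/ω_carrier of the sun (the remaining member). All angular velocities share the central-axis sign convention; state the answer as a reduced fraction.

N_ring = 24 + 2·21 = 66
24(ω_s−ω_c) = −66(ω_r−ω_c),  ω_r=0, ω_c=1
ω_s = 1 − (66/24)(0−1) = 15/4
ω_s/ω_c = 15/4

15/4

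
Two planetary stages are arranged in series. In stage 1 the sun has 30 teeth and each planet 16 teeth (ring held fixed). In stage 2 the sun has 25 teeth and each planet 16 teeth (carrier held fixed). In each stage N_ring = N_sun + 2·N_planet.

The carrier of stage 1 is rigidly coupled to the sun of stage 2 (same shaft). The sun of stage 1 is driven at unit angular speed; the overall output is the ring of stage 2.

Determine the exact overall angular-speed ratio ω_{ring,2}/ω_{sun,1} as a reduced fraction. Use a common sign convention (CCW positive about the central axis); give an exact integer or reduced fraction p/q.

-125/874

Stage 1: N_ring = 30 + 2·16 = 62
Stage 1: 30(ω_s−ω_c) = −62(ω_r−ω_c),  ω_r=0, ω_s=1
Stage 1: 30(1−ω_c) = −62(0−ω_c)  ⇒  92ω_c = 30  ⇒  ω_c = 15/46
  ⇒ ω_c¹/ω_s¹ = 15/46
Stage 2: N_ring = 25 + 2·16 = 57
Stage 2: 25(ω_s−ω_c) = −57(ω_r−ω_c),  ω_c=0, ω_s=1
Stage 2: ω_r = 0 − (25/57)(1−0) = -25/57
  ⇒ ω_r²/ω_s² = -25/57
Coupling ω_s² = ω_c¹ ⇒ overall = 15/46 × -25/57 = -125/874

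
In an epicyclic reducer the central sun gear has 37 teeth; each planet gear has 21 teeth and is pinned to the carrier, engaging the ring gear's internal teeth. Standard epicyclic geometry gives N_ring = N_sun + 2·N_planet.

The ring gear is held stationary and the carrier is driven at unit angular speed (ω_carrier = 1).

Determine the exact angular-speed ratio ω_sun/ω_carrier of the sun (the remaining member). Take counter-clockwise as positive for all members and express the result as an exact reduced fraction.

N_ring = 37 + 2·21 = 79
37(ω_s−ω_c) = −79(ω_r−ω_c),  ω_r=0, ω_c=1
ω_s = 1 − (79/37)(0−1) = 116/37
ω_s/ω_c = 116/37

116/37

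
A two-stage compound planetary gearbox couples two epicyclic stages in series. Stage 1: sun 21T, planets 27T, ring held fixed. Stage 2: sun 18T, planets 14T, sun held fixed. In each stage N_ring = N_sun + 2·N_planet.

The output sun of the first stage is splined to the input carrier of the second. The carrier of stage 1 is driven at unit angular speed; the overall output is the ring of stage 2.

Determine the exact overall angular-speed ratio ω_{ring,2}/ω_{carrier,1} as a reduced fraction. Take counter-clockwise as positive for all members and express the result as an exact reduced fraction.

Stage 1: N_ring = 21 + 2·27 = 75
Stage 1: 21(ω_s−ω_c) = −75(ω_r−ω_c),  ω_r=0, ω_c=1
Stage 1: ω_s = 1 − (75/21)(0−1) = 32/7
  ⇒ ω_s¹/ω_c¹ = 32/7
Stage 2: N_ring = 18 + 2·14 = 46
Stage 2: 18(ω_s−ω_c) = −46(ω_r−ω_c),  ω_s=0, ω_c=1
Stage 2: ω_r = 1 − (18/46)(0−1) = 32/23
  ⇒ ω_r²/ω_c² = 32/23
Coupling ω_c² = ω_s¹ ⇒ overall = 32/7 × 32/23 = 1024/161

1024/161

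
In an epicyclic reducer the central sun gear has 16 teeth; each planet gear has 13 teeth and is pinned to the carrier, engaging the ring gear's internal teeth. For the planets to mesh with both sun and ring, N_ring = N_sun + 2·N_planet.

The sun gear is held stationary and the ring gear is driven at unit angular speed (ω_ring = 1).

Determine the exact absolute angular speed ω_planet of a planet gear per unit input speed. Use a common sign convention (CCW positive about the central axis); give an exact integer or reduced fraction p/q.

21/13

N_ring = 16 + 2·13 = 42
16(ω_s−ω_c) = −42(ω_r−ω_c),  ω_s=0, ω_r=1
16(0−ω_c) = −42(1−ω_c)  ⇒  58ω_c = 42  ⇒  ω_c = 21/29
sun–planet: 16·(0−21/29) = −13·(ω_p−ω_c)  ⇒  ω_p−ω_c = −(16/13)·(-21/29) = 336/377
ω_p = 21/29 + 336/377 = 21/13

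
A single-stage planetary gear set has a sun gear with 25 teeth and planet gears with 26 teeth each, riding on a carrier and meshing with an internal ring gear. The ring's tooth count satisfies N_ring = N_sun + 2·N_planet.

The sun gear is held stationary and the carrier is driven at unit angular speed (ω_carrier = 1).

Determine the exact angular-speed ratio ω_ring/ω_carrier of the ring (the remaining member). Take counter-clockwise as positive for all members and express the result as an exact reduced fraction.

N_ring = 25 + 2·26 = 77
25(ω_s−ω_c) = −77(ω_r−ω_c),  ω_s=0, ω_c=1
ω_r = 1 − (25/77)(0−1) = 102/77
ω_r/ω_c = 102/77

102/77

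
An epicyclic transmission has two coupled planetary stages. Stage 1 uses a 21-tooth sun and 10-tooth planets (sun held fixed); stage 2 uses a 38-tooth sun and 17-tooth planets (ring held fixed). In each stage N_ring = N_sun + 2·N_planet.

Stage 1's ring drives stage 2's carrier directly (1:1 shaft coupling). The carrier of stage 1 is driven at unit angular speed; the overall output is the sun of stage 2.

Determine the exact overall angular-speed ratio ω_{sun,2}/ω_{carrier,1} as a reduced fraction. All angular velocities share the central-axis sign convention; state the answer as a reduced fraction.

Stage 1: N_ring = 21 + 2·10 = 41
Stage 1: 21(ω_s−ω_c) = −41(ω_r−ω_c),  ω_s=0, ω_c=1
Stage 1: ω_r = 1 − (21/41)(0−1) = 62/41
  ⇒ ω_r¹/ω_c¹ = 62/41
Stage 2: N_ring = 38 + 2·17 = 72
Stage 2: 38(ω_s−ω_c) = −72(ω_r−ω_c),  ω_r=0, ω_c=1
Stage 2: ω_s = 1 − (72/38)(0−1) = 55/19
  ⇒ ω_s²/ω_c² = 55/19
Coupling ω_c² = ω_r¹ ⇒ overall = 62/41 × 55/19 = 3410/779

3410/779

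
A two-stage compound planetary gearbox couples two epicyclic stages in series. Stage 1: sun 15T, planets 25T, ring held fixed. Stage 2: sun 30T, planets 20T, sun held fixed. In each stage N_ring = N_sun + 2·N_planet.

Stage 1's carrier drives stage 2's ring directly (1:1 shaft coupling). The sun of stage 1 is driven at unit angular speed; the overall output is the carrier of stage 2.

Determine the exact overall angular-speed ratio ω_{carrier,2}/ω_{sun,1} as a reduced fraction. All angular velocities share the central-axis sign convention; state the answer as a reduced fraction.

21/160

Stage 1: N_ring = 15 + 2·25 = 65
Stage 1: 15(ω_s−ω_c) = −65(ω_r−ω_c),  ω_r=0, ω_s=1
Stage 1: 15(1−ω_c) = −65(0−ω_c)  ⇒  80ω_c = 15  ⇒  ω_c = 3/16
  ⇒ ω_c¹/ω_s¹ = 3/16
Stage 2: N_ring = 30 + 2·20 = 70
Stage 2: 30(ω_s−ω_c) = −70(ω_r−ω_c),  ω_s=0, ω_r=1
Stage 2: 30(0−ω_c) = −70(1−ω_c)  ⇒  100ω_c = 70  ⇒  ω_c = 7/10
  ⇒ ω_c²/ω_r² = 7/10
Coupling ω_r² = ω_c¹ ⇒ overall = 3/16 × 7/10 = 21/160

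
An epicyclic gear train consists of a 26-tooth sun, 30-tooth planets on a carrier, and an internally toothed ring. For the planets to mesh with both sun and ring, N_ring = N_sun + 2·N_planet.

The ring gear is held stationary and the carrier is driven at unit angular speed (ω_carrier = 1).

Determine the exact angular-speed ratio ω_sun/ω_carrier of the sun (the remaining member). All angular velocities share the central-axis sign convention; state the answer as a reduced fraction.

56/13

N_ring = 26 + 2·30 = 86
26(ω_s−ω_c) = −86(ω_r−ω_c),  ω_r=0, ω_c=1
ω_s = 1 − (86/26)(0−1) = 56/13
ω_s/ω_c = 56/13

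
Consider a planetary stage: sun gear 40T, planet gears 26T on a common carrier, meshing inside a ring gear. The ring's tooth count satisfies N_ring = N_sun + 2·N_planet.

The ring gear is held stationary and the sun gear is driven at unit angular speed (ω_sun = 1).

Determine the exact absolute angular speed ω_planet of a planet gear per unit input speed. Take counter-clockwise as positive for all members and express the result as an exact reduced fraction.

N_ring = 40 + 2·26 = 92
40(ω_s−ω_c) = −92(ω_r−ω_c),  ω_r=0, ω_s=1
40(1−ω_c) = −92(0−ω_c)  ⇒  132ω_c = 40  ⇒  ω_c = 10/33
sun–planet: 40·(1−10/33) = −26·(ω_p−ω_c)  ⇒  ω_p−ω_c = −(40/26)·(23/33) = -460/429
ω_p = 10/33 − 460/429 = -10/13

-10/13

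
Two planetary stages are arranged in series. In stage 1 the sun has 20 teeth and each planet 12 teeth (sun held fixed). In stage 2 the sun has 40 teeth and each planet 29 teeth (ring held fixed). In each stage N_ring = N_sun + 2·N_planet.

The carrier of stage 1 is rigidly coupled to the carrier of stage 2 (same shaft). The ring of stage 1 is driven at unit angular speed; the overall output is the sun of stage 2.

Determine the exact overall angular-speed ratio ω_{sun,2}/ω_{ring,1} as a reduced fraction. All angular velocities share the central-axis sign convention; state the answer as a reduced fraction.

Stage 1: N_ring = 20 + 2·12 = 44
Stage 1: 20(ω_s−ω_c) = −44(ω_r−ω_c),  ω_s=0, ω_r=1
Stage 1: 20(0−ω_c) = −44(1−ω_c)  ⇒  64ω_c = 44  ⇒  ω_c = 11/16
  ⇒ ω_c¹/ω_r¹ = 11/16
Stage 2: N_ring = 40 + 2·29 = 98
Stage 2: 40(ω_s−ω_c) = −98(ω_r−ω_c),  ω_r=0, ω_c=1
Stage 2: ω_s = 1 − (98/40)(0−1) = 69/20
  ⇒ ω_s²/ω_c² = 69/20
Coupling ω_c² = ω_c¹ ⇒ overall = 11/16 × 69/20 = 759/320

759/320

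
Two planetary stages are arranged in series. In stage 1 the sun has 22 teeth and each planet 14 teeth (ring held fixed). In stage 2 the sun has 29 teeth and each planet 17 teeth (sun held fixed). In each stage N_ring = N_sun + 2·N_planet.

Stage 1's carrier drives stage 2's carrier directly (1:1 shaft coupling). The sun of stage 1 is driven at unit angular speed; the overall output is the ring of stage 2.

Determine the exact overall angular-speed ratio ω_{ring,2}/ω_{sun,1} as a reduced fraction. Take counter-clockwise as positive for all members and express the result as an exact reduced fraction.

Stage 1: N_ring = 22 + 2·14 = 50
Stage 1: 22(ω_s−ω_c) = −50(ω_r−ω_c),  ω_r=0, ω_s=1
Stage 1: 22(1−ω_c) = −50(0−ω_c)  ⇒  72ω_c = 22  ⇒  ω_c = 11/36
  ⇒ ω_c¹/ω_s¹ = 11/36
Stage 2: N_ring = 29 + 2·17 = 63
Stage 2: 29(ω_s−ω_c) = −63(ω_r−ω_c),  ω_s=0, ω_c=1
Stage 2: ω_r = 1 − (29/63)(0−1) = 92/63
  ⇒ ω_r²/ω_c² = 92/63
Coupling ω_c² = ω_c¹ ⇒ overall = 11/36 × 92/63 = 253/567

253/567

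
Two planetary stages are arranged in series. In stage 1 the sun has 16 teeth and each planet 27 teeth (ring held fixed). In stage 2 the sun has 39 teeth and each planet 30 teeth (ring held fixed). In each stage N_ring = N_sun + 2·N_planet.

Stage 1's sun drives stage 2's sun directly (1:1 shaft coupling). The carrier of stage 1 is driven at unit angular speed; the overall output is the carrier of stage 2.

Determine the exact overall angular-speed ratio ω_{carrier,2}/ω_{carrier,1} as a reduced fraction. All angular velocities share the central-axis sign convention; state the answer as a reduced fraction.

Stage 1: N_ring = 16 + 2·27 = 70
Stage 1: 16(ω_s−ω_c) = −70(ω_r−ω_c),  ω_r=0, ω_c=1
Stage 1: ω_s = 1 − (70/16)(0−1) = 43/8
  ⇒ ω_s¹/ω_c¹ = 43/8
Stage 2: N_ring = 39 + 2·30 = 99
Stage 2: 39(ω_s−ω_c) = −99(ω_r−ω_c),  ω_r=0, ω_s=1
Stage 2: 39(1−ω_c) = −99(0−ω_c)  ⇒  138ω_c = 39  ⇒  ω_c = 13/46
  ⇒ ω_c²/ω_s² = 13/46
Coupling ω_s² = ω_s¹ ⇒ overall = 43/8 × 13/46 = 559/368

559/368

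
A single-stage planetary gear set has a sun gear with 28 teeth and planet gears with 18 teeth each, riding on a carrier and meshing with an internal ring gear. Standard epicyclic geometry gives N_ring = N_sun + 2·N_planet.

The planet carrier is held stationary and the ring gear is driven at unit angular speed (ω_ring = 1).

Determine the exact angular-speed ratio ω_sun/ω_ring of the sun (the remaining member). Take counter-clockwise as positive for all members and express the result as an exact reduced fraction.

N_ring = 28 + 2·18 = 64
28(ω_s−ω_c) = −64(ω_r−ω_c),  ω_c=0, ω_r=1
ω_s = 0 − (64/28)(1−0) = -16/7
ω_s/ω_r = -16/7

-16/7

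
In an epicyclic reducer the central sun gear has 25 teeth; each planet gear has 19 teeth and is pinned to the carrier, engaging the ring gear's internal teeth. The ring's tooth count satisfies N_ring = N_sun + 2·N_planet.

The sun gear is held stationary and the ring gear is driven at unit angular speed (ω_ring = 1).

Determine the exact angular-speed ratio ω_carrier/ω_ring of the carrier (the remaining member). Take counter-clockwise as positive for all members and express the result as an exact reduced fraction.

N_ring = 25 + 2·19 = 63
25(ω_s−ω_c) = −63(ω_r−ω_c),  ω_s=0, ω_r=1
25(0−ω_c) = −63(1−ω_c)  ⇒  88ω_c = 63  ⇒  ω_c = 63/88
ω_c/ω_r = 63/88

63/88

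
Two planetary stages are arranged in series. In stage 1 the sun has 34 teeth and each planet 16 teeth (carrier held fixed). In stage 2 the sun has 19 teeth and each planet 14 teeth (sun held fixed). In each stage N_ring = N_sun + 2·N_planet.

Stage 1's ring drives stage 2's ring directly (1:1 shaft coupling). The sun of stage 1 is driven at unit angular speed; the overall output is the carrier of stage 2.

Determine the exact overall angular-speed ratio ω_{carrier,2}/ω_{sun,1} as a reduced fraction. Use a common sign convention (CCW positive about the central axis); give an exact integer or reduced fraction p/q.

Stage 1: N_ring = 34 + 2·16 = 66
Stage 1: 34(ω_s−ω_c) = −66(ω_r−ω_c),  ω_c=0, ω_s=1
Stage 1: ω_r = 0 − (34/66)(1−0) = -17/33
  ⇒ ω_r¹/ω_s¹ = -17/33
Stage 2: N_ring = 19 + 2·14 = 47
Stage 2: 19(ω_s−ω_c) = −47(ω_r−ω_c),  ω_s=0, ω_r=1
Stage 2: 19(0−ω_c) = −47(1−ω_c)  ⇒  66ω_c = 47  ⇒  ω_c = 47/66
  ⇒ ω_c²/ω_r² = 47/66
Coupling ω_r² = ω_r¹ ⇒ overall = -17/33 × 47/66 = -799/2178

-799/2178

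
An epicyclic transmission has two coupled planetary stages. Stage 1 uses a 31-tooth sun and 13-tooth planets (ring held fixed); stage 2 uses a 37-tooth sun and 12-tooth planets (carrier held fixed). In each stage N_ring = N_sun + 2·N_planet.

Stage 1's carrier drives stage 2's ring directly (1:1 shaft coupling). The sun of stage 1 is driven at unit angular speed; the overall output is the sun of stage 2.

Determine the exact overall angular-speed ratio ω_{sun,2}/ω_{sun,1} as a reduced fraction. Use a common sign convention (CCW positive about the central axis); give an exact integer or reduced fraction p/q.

-1891/3256

Stage 1: N_ring = 31 + 2·13 = 57
Stage 1: 31(ω_s−ω_c) = −57(ω_r−ω_c),  ω_r=0, ω_s=1
Stage 1: 31(1−ω_c) = −57(0−ω_c)  ⇒  88ω_c = 31  ⇒  ω_c = 31/88
  ⇒ ω_c¹/ω_s¹ = 31/88
Stage 2: N_ring = 37 + 2·12 = 61
Stage 2: 37(ω_s−ω_c) = −61(ω_r−ω_c),  ω_c=0, ω_r=1
Stage 2: ω_s = 0 − (61/37)(1−0) = -61/37
  ⇒ ω_s²/ω_r² = -61/37
Coupling ω_r² = ω_c¹ ⇒ overall = 31/88 × -61/37 = -1891/3256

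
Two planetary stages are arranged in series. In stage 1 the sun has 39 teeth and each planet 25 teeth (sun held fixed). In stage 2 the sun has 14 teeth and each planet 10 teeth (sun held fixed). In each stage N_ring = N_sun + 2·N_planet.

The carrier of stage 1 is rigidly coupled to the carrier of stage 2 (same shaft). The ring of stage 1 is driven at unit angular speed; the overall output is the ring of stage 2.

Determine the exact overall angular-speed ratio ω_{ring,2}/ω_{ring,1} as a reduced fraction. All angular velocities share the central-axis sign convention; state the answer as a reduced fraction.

Stage 1: N_ring = 39 + 2·25 = 89
Stage 1: 39(ω_s−ω_c) = −89(ω_r−ω_c),  ω_s=0, ω_r=1
Stage 1: 39(0−ω_c) = −89(1−ω_c)  ⇒  128ω_c = 89  ⇒  ω_c = 89/128
  ⇒ ω_c¹/ω_r¹ = 89/128
Stage 2: N_ring = 14 + 2·10 = 34
Stage 2: 14(ω_s−ω_c) = −34(ω_r−ω_c),  ω_s=0, ω_c=1
Stage 2: ω_r = 1 − (14/34)(0−1) = 24/17
  ⇒ ω_r²/ω_c² = 24/17
Coupling ω_c² = ω_c¹ ⇒ overall = 89/128 × 24/17 = 267/272

267/272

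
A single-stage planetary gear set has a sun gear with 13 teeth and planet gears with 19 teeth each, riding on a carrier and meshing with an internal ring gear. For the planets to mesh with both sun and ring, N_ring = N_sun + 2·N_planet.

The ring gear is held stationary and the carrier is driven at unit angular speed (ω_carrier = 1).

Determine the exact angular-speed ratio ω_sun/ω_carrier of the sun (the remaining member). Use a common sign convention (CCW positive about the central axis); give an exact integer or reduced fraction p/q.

N_ring = 13 + 2·19 = 51
13(ω_s−ω_c) = −51(ω_r−ω_c),  ω_r=0, ω_c=1
ω_s = 1 − (51/13)(0−1) = 64/13
ω_s/ω_c = 64/13

64/13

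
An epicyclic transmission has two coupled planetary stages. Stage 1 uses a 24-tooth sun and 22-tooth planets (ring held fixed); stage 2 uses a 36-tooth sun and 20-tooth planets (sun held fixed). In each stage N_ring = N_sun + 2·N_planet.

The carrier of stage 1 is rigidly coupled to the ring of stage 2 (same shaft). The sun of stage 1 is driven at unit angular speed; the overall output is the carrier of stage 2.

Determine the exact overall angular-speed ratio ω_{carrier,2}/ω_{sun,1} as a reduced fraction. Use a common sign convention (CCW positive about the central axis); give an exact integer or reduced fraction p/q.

57/322

Stage 1: N_ring = 24 + 2·22 = 68
Stage 1: 24(ω_s−ω_c) = −68(ω_r−ω_c),  ω_r=0, ω_s=1
Stage 1: 24(1−ω_c) = −68(0−ω_c)  ⇒  92ω_c = 24  ⇒  ω_c = 6/23
  ⇒ ω_c¹/ω_s¹ = 6/23
Stage 2: N_ring = 36 + 2·20 = 76
Stage 2: 36(ω_s−ω_c) = −76(ω_r−ω_c),  ω_s=0, ω_r=1
Stage 2: 36(0−ω_c) = −76(1−ω_c)  ⇒  112ω_c = 76  ⇒  ω_c = 19/28
  ⇒ ω_c²/ω_r² = 19/28
Coupling ω_r² = ω_c¹ ⇒ overall = 6/23 × 19/28 = 57/322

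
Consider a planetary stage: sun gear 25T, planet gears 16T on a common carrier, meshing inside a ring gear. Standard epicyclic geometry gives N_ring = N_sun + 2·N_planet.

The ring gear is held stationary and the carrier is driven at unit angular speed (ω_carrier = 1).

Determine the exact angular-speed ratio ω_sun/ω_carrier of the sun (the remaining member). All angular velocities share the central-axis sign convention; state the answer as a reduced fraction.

N_ring = 25 + 2·16 = 57
25(ω_s−ω_c) = −57(ω_r−ω_c),  ω_r=0, ω_c=1
ω_s = 1 − (57/25)(0−1) = 82/25
ω_s/ω_c = 82/25

82/25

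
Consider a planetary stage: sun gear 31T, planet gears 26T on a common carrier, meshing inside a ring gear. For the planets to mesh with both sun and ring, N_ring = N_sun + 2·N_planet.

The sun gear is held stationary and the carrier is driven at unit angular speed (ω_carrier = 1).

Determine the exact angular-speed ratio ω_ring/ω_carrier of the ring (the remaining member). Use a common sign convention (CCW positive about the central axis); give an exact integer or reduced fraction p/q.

114/83

N_ring = 31 + 2·26 = 83
31(ω_s−ω_c) = −83(ω_r−ω_c),  ω_s=0, ω_c=1
ω_r = 1 − (31/83)(0−1) = 114/83
ω_r/ω_c = 114/83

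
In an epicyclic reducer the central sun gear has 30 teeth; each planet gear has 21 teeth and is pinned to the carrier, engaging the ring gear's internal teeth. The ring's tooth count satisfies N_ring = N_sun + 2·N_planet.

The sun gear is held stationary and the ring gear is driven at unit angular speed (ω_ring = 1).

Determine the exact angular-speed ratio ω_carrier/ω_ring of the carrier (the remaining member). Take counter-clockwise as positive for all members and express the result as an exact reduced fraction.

N_ring = 30 + 2·21 = 72
30(ω_s−ω_c) = −72(ω_r−ω_c),  ω_s=0, ω_r=1
30(0−ω_c) = −72(1−ω_c)  ⇒  102ω_c = 72  ⇒  ω_c = 12/17
ω_c/ω_r = 12/17

12/17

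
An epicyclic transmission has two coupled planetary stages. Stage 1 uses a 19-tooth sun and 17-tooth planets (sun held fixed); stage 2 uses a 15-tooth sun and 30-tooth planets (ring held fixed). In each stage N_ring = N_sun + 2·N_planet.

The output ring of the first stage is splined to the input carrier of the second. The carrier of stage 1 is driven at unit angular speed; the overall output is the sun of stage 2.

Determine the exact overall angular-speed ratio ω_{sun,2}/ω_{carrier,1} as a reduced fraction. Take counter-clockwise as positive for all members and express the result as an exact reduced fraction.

432/53

Stage 1: N_ring = 19 + 2·17 = 53
Stage 1: 19(ω_s−ω_c) = −53(ω_r−ω_c),  ω_s=0, ω_c=1
Stage 1: ω_r = 1 − (19/53)(0−1) = 72/53
  ⇒ ω_r¹/ω_c¹ = 72/53
Stage 2: N_ring = 15 + 2·30 = 75
Stage 2: 15(ω_s−ω_c) = −75(ω_r−ω_c),  ω_r=0, ω_c=1
Stage 2: ω_s = 1 − (75/15)(0−1) = 6
  ⇒ ω_s²/ω_c² = 6
Coupling ω_c² = ω_r¹ ⇒ overall = 72/53 × 6 = 432/53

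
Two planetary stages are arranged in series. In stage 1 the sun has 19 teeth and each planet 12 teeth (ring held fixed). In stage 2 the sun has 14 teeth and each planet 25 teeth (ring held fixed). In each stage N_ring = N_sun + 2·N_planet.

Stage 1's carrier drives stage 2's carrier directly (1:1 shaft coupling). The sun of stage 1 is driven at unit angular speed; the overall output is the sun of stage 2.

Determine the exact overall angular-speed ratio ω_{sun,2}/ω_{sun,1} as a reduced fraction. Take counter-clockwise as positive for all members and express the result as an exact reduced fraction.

741/434

Stage 1: N_ring = 19 + 2·12 = 43
Stage 1: 19(ω_s−ω_c) = −43(ω_r−ω_c),  ω_r=0, ω_s=1
Stage 1: 19(1−ω_c) = −43(0−ω_c)  ⇒  62ω_c = 19  ⇒  ω_c = 19/62
  ⇒ ω_c¹/ω_s¹ = 19/62
Stage 2: N_ring = 14 + 2·25 = 64
Stage 2: 14(ω_s−ω_c) = −64(ω_r−ω_c),  ω_r=0, ω_c=1
Stage 2: ω_s = 1 − (64/14)(0−1) = 39/7
  ⇒ ω_s²/ω_c² = 39/7
Coupling ω_c² = ω_c¹ ⇒ overall = 19/62 × 39/7 = 741/434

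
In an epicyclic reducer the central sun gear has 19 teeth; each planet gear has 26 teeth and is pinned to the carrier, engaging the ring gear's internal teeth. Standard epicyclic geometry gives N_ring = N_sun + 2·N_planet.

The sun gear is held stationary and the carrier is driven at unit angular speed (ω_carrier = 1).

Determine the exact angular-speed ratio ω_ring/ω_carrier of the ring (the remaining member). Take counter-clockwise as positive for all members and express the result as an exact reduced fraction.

90/71

N_ring = 19 + 2·26 = 71
19(ω_s−ω_c) = −71(ω_r−ω_c),  ω_s=0, ω_c=1
ω_r = 1 − (19/71)(0−1) = 90/71
ω_r/ω_c = 90/71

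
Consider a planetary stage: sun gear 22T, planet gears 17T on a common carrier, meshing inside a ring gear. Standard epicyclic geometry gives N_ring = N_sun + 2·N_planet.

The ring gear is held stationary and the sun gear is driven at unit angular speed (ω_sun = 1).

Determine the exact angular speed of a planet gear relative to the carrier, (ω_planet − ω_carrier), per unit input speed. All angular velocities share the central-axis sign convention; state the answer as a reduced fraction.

-616/663

N_ring = 22 + 2·17 = 56
22(ω_s−ω_c) = −56(ω_r−ω_c),  ω_r=0, ω_s=1
22(1−ω_c) = −56(0−ω_c)  ⇒  78ω_c = 22  ⇒  ω_c = 11/39
sun–planet: 22·(1−11/39) = −17·(ω_p−ω_c)  ⇒  ω_p−ω_c = −(22/17)·(28/39) = -616/663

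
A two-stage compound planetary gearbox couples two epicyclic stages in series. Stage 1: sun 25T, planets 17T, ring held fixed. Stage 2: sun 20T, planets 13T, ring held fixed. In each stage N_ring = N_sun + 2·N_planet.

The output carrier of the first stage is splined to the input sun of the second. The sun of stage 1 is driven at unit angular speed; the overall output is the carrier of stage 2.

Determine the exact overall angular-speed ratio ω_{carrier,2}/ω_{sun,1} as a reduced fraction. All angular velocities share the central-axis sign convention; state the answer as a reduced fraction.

Stage 1: N_ring = 25 + 2·17 = 59
Stage 1: 25(ω_s−ω_c) = −59(ω_r−ω_c),  ω_r=0, ω_s=1
Stage 1: 25(1−ω_c) = −59(0−ω_c)  ⇒  84ω_c = 25  ⇒  ω_c = 25/84
  ⇒ ω_c¹/ω_s¹ = 25/84
Stage 2: N_ring = 20 + 2·13 = 46
Stage 2: 20(ω_s−ω_c) = −46(ω_r−ω_c),  ω_r=0, ω_s=1
Stage 2: 20(1−ω_c) = −46(0−ω_c)  ⇒  66ω_c = 20  ⇒  ω_c = 10/33
  ⇒ ω_c²/ω_s² = 10/33
Coupling ω_s² = ω_c¹ ⇒ overall = 25/84 × 10/33 = 125/1386

125/1386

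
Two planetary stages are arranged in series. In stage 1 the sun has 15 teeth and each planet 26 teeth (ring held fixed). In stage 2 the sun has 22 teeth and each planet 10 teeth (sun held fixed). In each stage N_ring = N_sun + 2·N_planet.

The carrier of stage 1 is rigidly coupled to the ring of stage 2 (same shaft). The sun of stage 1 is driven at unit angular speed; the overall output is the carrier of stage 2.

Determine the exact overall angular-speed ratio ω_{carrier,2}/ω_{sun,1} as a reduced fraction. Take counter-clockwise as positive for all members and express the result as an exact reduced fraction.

Stage 1: N_ring = 15 + 2·26 = 67
Stage 1: 15(ω_s−ω_c) = −67(ω_r−ω_c),  ω_r=0, ω_s=1
Stage 1: 15(1−ω_c) = −67(0−ω_c)  ⇒  82ω_c = 15  ⇒  ω_c = 15/82
  ⇒ ω_c¹/ω_s¹ = 15/82
Stage 2: N_ring = 22 + 2·10 = 42
Stage 2: 22(ω_s−ω_c) = −42(ω_r−ω_c),  ω_s=0, ω_r=1
Stage 2: 22(0−ω_c) = −42(1−ω_c)  ⇒  64ω_c = 42  ⇒  ω_c = 21/32
  ⇒ ω_c²/ω_r² = 21/32
Coupling ω_r² = ω_c¹ ⇒ overall = 15/82 × 21/32 = 315/2624

315/2624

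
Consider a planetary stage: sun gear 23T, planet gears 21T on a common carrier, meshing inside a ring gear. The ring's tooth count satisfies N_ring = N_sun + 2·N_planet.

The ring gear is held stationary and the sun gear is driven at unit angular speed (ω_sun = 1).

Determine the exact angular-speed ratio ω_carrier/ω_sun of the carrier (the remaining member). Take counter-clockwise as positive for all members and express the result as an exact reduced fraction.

23/88

N_ring = 23 + 2·21 = 65
23(ω_s−ω_c) = −65(ω_r−ω_c),  ω_r=0, ω_s=1
23(1−ω_c) = −65(0−ω_c)  ⇒  88ω_c = 23  ⇒  ω_c = 23/88
ω_c/ω_s = 23/88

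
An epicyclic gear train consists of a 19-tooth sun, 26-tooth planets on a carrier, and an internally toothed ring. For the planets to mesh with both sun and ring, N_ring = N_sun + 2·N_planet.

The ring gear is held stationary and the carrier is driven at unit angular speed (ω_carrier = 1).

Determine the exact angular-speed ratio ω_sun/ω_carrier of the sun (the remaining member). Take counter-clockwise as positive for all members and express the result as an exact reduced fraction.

90/19

N_ring = 19 + 2·26 = 71
19(ω_s−ω_c) = −71(ω_r−ω_c),  ω_r=0, ω_c=1
ω_s = 1 − (71/19)(0−1) = 90/19
ω_s/ω_c = 90/19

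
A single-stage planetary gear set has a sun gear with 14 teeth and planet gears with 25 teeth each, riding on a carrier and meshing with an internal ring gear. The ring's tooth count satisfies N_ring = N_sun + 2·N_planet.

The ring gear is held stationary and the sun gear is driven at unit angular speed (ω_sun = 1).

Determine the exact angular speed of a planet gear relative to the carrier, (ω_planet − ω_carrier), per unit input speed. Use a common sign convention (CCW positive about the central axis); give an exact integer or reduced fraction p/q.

-448/975

N_ring = 14 + 2·25 = 64
14(ω_s−ω_c) = −64(ω_r−ω_c),  ω_r=0, ω_s=1
14(1−ω_c) = −64(0−ω_c)  ⇒  78ω_c = 14  ⇒  ω_c = 7/39
sun–planet: 14·(1−7/39) = −25·(ω_p−ω_c)  ⇒  ω_p−ω_c = −(14/25)·(32/39) = -448/975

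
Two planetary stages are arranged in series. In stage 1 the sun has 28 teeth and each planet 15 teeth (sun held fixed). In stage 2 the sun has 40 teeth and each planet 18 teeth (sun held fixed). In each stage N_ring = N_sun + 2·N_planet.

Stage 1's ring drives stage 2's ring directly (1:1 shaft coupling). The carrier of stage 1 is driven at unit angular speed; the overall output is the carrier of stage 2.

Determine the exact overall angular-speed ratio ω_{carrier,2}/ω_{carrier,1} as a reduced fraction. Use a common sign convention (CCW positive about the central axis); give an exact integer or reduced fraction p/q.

817/841

Stage 1: N_ring = 28 + 2·15 = 58
Stage 1: 28(ω_s−ω_c) = −58(ω_r−ω_c),  ω_s=0, ω_c=1
Stage 1: ω_r = 1 − (28/58)(0−1) = 43/29
  ⇒ ω_r¹/ω_c¹ = 43/29
Stage 2: N_ring = 40 + 2·18 = 76
Stage 2: 40(ω_s−ω_c) = −76(ω_r−ω_c),  ω_s=0, ω_r=1
Stage 2: 40(0−ω_c) = −76(1−ω_c)  ⇒  116ω_c = 76  ⇒  ω_c = 19/29
  ⇒ ω_c²/ω_r² = 19/29
Coupling ω_r² = ω_r¹ ⇒ overall = 43/29 × 19/29 = 817/841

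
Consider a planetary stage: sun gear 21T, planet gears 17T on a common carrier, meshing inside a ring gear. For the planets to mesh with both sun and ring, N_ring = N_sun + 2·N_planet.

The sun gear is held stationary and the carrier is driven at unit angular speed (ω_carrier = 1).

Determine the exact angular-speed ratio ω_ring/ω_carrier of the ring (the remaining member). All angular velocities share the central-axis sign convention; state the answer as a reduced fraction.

76/55

N_ring = 21 + 2·17 = 55
21(ω_s−ω_c) = −55(ω_r−ω_c),  ω_s=0, ω_c=1
ω_r = 1 − (21/55)(0−1) = 76/55
ω_r/ω_c = 76/55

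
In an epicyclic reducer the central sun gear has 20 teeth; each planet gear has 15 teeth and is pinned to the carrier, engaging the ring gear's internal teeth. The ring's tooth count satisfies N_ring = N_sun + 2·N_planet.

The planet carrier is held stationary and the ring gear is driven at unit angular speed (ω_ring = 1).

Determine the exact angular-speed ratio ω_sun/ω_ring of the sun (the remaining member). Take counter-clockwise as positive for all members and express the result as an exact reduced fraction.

N_ring = 20 + 2·15 = 50
20(ω_s−ω_c) = −50(ω_r−ω_c),  ω_c=0, ω_r=1
ω_s = 0 − (50/20)(1−0) = -5/2
ω_s/ω_r = -5/2

-5/2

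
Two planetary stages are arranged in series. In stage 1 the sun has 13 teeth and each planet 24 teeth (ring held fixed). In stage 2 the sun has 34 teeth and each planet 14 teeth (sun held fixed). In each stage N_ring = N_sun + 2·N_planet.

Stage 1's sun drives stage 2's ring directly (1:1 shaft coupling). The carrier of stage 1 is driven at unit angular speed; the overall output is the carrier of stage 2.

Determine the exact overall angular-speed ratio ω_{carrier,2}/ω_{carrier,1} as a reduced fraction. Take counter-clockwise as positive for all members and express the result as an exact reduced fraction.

1147/312

Stage 1: N_ring = 13 + 2·24 = 61
Stage 1: 13(ω_s−ω_c) = −61(ω_r−ω_c),  ω_r=0, ω_c=1
Stage 1: ω_s = 1 − (61/13)(0−1) = 74/13
  ⇒ ω_s¹/ω_c¹ = 74/13
Stage 2: N_ring = 34 + 2·14 = 62
Stage 2: 34(ω_s−ω_c) = −62(ω_r−ω_c),  ω_s=0, ω_r=1
Stage 2: 34(0−ω_c) = −62(1−ω_c)  ⇒  96ω_c = 62  ⇒  ω_c = 31/48
  ⇒ ω_c²/ω_r² = 31/48
Coupling ω_r² = ω_s¹ ⇒ overall = 74/13 × 31/48 = 1147/312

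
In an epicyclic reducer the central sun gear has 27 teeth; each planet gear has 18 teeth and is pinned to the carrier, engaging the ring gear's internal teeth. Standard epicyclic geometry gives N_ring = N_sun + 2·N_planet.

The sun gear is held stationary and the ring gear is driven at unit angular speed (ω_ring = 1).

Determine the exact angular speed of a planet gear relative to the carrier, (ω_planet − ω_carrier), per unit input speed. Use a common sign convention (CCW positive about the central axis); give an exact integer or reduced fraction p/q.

21/20

N_ring = 27 + 2·18 = 63
27(ω_s−ω_c) = −63(ω_r−ω_c),  ω_s=0, ω_r=1
27(0−ω_c) = −63(1−ω_c)  ⇒  90ω_c = 63  ⇒  ω_c = 7/10
sun–planet: 27·(0−7/10) = −18·(ω_p−ω_c)  ⇒  ω_p−ω_c = −(27/18)·(-7/10) = 21/20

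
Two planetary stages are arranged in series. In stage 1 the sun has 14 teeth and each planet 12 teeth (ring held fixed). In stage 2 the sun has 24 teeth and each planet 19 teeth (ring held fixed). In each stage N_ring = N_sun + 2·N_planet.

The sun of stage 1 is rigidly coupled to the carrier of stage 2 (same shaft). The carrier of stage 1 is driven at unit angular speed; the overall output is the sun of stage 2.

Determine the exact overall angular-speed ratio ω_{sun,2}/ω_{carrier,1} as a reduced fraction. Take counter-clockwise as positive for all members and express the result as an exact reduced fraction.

559/42

Stage 1: N_ring = 14 + 2·12 = 38
Stage 1: 14(ω_s−ω_c) = −38(ω_r−ω_c),  ω_r=0, ω_c=1
Stage 1: ω_s = 1 − (38/14)(0−1) = 26/7
  ⇒ ω_s¹/ω_c¹ = 26/7
Stage 2: N_ring = 24 + 2·19 = 62
Stage 2: 24(ω_s−ω_c) = −62(ω_r−ω_c),  ω_r=0, ω_c=1
Stage 2: ω_s = 1 − (62/24)(0−1) = 43/12
  ⇒ ω_s²/ω_c² = 43/12
Coupling ω_c² = ω_s¹ ⇒ overall = 26/7 × 43/12 = 559/42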